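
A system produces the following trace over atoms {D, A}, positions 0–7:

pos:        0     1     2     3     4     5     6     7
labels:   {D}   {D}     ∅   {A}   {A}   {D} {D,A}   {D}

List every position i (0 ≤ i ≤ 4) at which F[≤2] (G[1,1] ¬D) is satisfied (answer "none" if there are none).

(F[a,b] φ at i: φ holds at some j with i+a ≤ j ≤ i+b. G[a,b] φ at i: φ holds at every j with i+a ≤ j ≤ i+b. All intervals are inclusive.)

Evaluate at each i in [0,4]:
  i=0: ✓ (witness j=1)
  i=1: ✓ (witness j=1)
  i=2: ✓ (witness j=2)
  i=3: ✓ (witness j=3)
  i=4: ✗ (none in [4,6])

0, 1, 2, 3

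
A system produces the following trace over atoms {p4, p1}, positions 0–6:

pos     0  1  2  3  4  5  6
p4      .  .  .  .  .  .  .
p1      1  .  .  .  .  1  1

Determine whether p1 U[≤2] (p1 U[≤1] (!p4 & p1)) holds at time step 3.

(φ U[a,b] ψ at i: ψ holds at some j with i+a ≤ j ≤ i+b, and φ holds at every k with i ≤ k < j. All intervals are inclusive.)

False

Need some j in [3,5] with (p1 U[≤1] (!p4 & p1)), and p1 at every k in [3,j-1].
  j=3: (p1 U[≤1] (!p4 & p1)) — fails.
  j=4: (p1 U[≤1] (!p4 & p1)) — fails.
  j=5: (p1 U[≤1] (!p4 & p1)) holds, but p1 fails at k=3 → not this j.
No j in the window works → until fails.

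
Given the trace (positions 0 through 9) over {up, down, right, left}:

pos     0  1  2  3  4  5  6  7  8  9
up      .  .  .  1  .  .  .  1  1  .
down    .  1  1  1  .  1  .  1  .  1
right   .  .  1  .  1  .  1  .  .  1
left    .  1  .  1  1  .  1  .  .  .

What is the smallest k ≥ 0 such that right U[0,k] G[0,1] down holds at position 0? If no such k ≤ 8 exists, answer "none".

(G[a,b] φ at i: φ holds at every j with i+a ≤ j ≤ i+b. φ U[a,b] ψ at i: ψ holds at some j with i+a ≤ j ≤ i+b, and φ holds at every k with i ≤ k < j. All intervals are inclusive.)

none

Need earliest j ≥ 0 with G[0,1] down, and right at every k in [0,j-1].
  j=0: rhs fails.
  j=1: rhs holds but lhs fails at k=0.
  j=2: rhs holds but lhs fails at k=0.
  j=3: rhs fails.
  j=4: rhs fails.
  j=5: rhs fails.
  j=6: rhs fails.
  j=7: rhs fails.
  j=8: rhs fails.
No witness within the range → none.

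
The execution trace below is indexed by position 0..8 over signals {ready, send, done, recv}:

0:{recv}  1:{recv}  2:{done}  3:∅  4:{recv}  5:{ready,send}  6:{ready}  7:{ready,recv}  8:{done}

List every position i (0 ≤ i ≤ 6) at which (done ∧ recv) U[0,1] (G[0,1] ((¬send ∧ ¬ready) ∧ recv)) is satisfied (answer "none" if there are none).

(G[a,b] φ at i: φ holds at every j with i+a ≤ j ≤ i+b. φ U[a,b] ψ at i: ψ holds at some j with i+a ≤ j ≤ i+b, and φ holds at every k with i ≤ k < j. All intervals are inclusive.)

Evaluate at each i in [0,6]:
  i=0: ✓ (rhs at j=0)
  i=1: ✗ (no rhs in [1,2])
  i=2: ✗ (no rhs in [2,3])
  i=3: ✗ (no rhs in [3,4])
  i=4: ✗ (no rhs in [4,5])
  i=5: ✗ (no rhs in [5,6])
  i=6: ✗ (no rhs in [6,7])

0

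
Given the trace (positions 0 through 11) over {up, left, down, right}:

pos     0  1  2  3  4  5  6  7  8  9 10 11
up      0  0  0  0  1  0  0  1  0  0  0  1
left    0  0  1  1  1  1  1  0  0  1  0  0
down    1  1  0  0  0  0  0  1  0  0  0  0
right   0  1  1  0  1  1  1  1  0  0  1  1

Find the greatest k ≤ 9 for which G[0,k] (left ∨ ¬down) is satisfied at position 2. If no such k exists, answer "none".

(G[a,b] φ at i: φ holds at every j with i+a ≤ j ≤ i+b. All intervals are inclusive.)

(left ∨ ¬down) must hold from j=2 onward; find where it first fails.
  j=2: holds
  j=3: holds
  j=4: holds
  j=5: holds
  j=6: holds
  j=7: fails
Holds on [2,6], so largest k = 4.

4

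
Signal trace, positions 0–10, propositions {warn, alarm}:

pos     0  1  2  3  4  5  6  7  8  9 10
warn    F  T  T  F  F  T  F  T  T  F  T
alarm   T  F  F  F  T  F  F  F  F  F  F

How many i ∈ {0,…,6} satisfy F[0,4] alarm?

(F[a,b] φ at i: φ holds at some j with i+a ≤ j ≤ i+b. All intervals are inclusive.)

Evaluate at each i in [0,6]:
  i=0: ✓ (witness j=0)
  i=1: ✓ (witness j=4)
  i=2: ✓ (witness j=4)
  i=3: ✓ (witness j=4)
  i=4: ✓ (witness j=4)
  i=5: ✗ (none in [5,9])
  i=6: ✗ (none in [6,10])
Positions where it holds: {0, 1, 2, 3, 4} → 5.

5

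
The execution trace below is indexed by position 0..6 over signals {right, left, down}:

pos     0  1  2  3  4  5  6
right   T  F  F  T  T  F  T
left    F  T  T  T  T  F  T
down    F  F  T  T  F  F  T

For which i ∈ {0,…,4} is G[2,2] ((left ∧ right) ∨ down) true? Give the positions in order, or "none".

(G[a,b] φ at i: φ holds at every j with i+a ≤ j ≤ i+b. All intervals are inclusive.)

Evaluate at each i in [0,4]:
  i=0: ✓ (all of [2,2])
  i=1: ✓ (all of [3,3])
  i=2: ✓ (all of [4,4])
  i=3: ✗ (fails at j=5)
  i=4: ✓ (all of [6,6])

0, 1, 2, 4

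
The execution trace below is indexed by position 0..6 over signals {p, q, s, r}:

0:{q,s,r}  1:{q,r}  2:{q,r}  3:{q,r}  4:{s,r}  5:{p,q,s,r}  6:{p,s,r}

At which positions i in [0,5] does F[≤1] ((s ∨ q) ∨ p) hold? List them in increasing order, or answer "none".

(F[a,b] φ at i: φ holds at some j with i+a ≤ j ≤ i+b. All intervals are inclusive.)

0, 1, 2, 3, 4, 5

Evaluate at each i in [0,5]:
  i=0: ✓ (witness j=0)
  i=1: ✓ (witness j=1)
  i=2: ✓ (witness j=2)
  i=3: ✓ (witness j=3)
  i=4: ✓ (witness j=4)
  i=5: ✓ (witness j=5)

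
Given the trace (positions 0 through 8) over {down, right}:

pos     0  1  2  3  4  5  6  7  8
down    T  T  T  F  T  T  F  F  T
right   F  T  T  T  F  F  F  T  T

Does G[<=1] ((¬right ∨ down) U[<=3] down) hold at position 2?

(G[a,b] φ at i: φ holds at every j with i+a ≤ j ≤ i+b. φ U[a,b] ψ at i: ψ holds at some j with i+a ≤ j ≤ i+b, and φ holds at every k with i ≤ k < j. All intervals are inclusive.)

No

Check ((¬right ∨ down) U[<=3] down) at every j in [2,3]:
  j=2: holds
  j=3: fails
Fails at j=3 → formula fails.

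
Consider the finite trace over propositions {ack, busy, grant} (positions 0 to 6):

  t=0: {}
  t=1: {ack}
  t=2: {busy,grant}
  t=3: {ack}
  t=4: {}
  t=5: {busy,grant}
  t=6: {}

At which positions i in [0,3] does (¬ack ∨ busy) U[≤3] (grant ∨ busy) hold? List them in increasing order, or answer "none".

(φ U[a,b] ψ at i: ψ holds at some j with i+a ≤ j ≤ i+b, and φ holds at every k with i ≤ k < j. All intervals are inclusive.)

Evaluate at each i in [0,3]:
  i=0: ✗ (lhs fails at k=1 before rhs at j=2)
  i=1: ✗ (lhs fails at k=1 before rhs at j=2)
  i=2: ✓ (rhs at j=2)
  i=3: ✗ (lhs fails at k=3 before rhs at j=5)

2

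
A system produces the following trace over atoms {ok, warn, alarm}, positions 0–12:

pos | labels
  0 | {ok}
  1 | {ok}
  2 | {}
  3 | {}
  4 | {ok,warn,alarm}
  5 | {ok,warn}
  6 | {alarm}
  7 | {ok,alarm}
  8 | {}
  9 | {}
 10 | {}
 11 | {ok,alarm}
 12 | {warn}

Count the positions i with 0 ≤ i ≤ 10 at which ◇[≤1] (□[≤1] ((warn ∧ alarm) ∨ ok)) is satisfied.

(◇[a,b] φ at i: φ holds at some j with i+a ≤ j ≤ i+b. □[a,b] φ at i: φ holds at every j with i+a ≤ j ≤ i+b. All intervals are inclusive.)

3

Evaluate at each i in [0,10]:
  i=0: ✓ (witness j=0)
  i=1: ✗ (none in [1,2])
  i=2: ✗ (none in [2,3])
  i=3: ✓ (witness j=4)
  i=4: ✓ (witness j=4)
  i=5: ✗ (none in [5,6])
  i=6: ✗ (none in [6,7])
  i=7: ✗ (none in [7,8])
  i=8: ✗ (none in [8,9])
  i=9: ✗ (none in [9,10])
  i=10: ✗ (none in [10,11])
Positions where it holds: {0, 3, 4} → 3.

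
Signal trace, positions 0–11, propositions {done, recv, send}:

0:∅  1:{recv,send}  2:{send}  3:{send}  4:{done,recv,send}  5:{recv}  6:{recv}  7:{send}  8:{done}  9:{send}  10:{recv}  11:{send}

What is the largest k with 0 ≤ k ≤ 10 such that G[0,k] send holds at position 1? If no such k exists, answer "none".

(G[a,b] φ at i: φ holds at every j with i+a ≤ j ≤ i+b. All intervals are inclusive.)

send must hold from j=1 onward; find where it first fails.
  j=1: holds
  j=2: holds
  j=3: holds
  j=4: holds
  j=5: fails
Holds on [1,4], so largest k = 3.

3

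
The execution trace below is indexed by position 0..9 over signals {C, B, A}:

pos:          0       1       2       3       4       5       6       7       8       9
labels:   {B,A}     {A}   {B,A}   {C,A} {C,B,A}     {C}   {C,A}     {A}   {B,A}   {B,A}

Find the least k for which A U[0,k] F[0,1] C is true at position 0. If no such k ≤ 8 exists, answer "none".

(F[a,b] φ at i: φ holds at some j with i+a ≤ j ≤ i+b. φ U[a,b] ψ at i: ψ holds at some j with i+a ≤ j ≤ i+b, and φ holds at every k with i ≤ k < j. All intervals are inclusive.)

Need earliest j ≥ 0 with F[0,1] C, and A at every k in [0,j-1].
  j=0: rhs fails.
  j=1: rhs fails.
  j=2: rhs holds; lhs holds on [0,1]. k = 2.

2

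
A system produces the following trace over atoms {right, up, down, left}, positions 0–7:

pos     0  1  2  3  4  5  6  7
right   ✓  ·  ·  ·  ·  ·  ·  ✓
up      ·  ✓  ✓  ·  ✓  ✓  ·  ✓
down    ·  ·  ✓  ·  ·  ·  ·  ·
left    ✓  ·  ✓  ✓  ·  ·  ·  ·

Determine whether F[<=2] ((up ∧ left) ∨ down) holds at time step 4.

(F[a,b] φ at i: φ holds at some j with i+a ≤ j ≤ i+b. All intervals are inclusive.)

Check ((up ∧ left) ∨ down) at each j in [4,6]:
  j=4: false
  j=5: false
  j=6: false
No position in the window satisfies it → formula fails.

No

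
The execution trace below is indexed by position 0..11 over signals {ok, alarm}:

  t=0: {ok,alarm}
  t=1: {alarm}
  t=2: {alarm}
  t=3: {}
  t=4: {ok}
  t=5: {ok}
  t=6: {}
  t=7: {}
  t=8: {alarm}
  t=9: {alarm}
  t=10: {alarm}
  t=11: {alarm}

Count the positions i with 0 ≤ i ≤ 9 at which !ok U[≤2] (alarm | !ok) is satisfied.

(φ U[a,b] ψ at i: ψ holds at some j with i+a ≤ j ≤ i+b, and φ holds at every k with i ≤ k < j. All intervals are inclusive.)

Evaluate at each i in [0,9]:
  i=0: ✓ (rhs at j=0)
  i=1: ✓ (rhs at j=1)
  i=2: ✓ (rhs at j=2)
  i=3: ✓ (rhs at j=3)
  i=4: ✗ (lhs fails at k=4 before rhs at j=6)
  i=5: ✗ (lhs fails at k=5 before rhs at j=6)
  i=6: ✓ (rhs at j=6)
  i=7: ✓ (rhs at j=7)
  i=8: ✓ (rhs at j=8)
  i=9: ✓ (rhs at j=9)
Positions where it holds: {0, 1, 2, 3, 6, 7, 8, 9} → 8.

8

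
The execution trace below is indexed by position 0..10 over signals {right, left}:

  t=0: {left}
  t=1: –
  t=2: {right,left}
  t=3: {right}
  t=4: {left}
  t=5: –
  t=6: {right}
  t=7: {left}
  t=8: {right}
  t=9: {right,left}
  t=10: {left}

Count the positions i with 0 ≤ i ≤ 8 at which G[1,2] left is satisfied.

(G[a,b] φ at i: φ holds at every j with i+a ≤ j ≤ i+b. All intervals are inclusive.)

Evaluate at each i in [0,8]:
  i=0: ✗ (fails at j=1)
  i=1: ✗ (fails at j=3)
  i=2: ✗ (fails at j=3)
  i=3: ✗ (fails at j=5)
  i=4: ✗ (fails at j=5)
  i=5: ✗ (fails at j=6)
  i=6: ✗ (fails at j=8)
  i=7: ✗ (fails at j=8)
  i=8: ✓ (all of [9,10])
Positions where it holds: {8} → 1.

1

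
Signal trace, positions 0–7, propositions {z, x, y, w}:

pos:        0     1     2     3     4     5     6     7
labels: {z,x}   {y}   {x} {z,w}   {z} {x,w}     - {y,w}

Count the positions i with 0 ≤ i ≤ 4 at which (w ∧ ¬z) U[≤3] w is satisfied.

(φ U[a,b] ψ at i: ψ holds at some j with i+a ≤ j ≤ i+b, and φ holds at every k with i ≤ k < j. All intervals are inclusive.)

1

Evaluate at each i in [0,4]:
  i=0: ✗ (lhs fails at k=0 before rhs at j=3)
  i=1: ✗ (lhs fails at k=1 before rhs at j=3)
  i=2: ✗ (lhs fails at k=2 before rhs at j=3)
  i=3: ✓ (rhs at j=3)
  i=4: ✗ (lhs fails at k=4 before rhs at j=5)
Positions where it holds: {3} → 1.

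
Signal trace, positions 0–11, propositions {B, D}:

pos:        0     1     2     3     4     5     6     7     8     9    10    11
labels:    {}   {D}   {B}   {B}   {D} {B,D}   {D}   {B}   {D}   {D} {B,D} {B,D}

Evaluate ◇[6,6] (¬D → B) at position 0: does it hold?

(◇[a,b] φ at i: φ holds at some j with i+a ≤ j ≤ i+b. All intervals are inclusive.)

Check (¬D → B) at each j in [6,6]:
  j=6: true
Found at j=6 → formula holds.

True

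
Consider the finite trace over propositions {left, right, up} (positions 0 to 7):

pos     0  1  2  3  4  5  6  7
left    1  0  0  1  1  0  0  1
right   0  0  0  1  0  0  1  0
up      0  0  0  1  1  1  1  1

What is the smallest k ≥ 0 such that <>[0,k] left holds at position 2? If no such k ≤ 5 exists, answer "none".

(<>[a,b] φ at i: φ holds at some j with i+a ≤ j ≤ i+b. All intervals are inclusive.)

Scan j = 2,3,… for left:
  j=2: fails
  j=3: holds
First hit at j=3, so smallest k = 3-2 = 1.

1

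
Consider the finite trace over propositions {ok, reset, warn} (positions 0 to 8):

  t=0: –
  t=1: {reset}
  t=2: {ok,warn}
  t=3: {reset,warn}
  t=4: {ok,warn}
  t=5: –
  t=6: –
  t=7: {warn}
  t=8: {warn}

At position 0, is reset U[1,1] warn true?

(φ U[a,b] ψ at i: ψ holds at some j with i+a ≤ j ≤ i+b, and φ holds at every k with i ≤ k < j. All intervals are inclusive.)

Need some j in [1,1] with warn, and reset at every k in [0,j-1].
  j=1: warn false.
No j in the window works → until fails.

False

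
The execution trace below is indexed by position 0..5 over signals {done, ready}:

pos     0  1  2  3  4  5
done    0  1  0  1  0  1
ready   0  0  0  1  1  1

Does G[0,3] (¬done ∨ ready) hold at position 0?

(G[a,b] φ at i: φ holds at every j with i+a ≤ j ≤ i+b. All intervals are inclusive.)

Check (¬done ∨ ready) at every j in [0,3]:
  j=0: true
  j=1: false
  j=2: true
  j=3: true
Fails at j=1 → formula fails.

Does not hold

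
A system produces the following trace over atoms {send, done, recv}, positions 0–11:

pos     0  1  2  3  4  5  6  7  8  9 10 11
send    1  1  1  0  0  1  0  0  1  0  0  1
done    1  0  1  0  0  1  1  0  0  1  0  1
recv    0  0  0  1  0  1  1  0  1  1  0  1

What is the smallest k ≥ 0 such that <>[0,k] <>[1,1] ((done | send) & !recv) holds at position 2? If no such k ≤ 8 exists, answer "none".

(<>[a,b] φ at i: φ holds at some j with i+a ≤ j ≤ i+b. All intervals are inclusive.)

none

Scan j = 2,3,… for <>[1,1] ((done | send) & !recv):
  j=2: fails
  j=3: fails
  j=4: fails
  j=5: fails
  j=6: fails
  j=7: fails
  j=8: fails
  j=9: fails
  j=10: fails
No j in [2,10] satisfies it → none.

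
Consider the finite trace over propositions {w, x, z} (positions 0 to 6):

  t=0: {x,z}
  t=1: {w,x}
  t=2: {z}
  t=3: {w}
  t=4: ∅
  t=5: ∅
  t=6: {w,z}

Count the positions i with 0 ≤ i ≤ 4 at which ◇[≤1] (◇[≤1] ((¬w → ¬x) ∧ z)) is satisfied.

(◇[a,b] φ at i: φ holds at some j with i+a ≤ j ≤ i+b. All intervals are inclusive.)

Evaluate at each i in [0,4]:
  i=0: ✓ (witness j=1)
  i=1: ✓ (witness j=1)
  i=2: ✓ (witness j=2)
  i=3: ✗ (none in [3,4])
  i=4: ✓ (witness j=5)
Positions where it holds: {0, 1, 2, 4} → 4.

4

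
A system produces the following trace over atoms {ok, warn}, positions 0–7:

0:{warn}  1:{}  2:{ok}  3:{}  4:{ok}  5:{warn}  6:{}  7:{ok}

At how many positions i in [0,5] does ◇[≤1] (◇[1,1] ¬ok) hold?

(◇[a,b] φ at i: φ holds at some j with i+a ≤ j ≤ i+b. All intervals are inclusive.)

6

Evaluate at each i in [0,5]:
  i=0: ✓ (witness j=0)
  i=1: ✓ (witness j=2)
  i=2: ✓ (witness j=2)
  i=3: ✓ (witness j=4)
  i=4: ✓ (witness j=4)
  i=5: ✓ (witness j=5)
Positions where it holds: {0, 1, 2, 3, 4, 5} → 6.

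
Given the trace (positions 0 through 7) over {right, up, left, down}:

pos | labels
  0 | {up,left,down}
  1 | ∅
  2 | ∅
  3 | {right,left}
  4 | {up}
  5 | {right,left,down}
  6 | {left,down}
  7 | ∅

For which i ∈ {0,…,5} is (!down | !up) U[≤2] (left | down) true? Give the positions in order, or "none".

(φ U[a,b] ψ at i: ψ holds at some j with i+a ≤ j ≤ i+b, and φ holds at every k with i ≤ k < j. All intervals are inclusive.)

0, 1, 2, 3, 4, 5

Evaluate at each i in [0,5]:
  i=0: ✓ (rhs at j=0)
  i=1: ✓ (rhs at j=3; lhs holds on [1,2])
  i=2: ✓ (rhs at j=3; lhs holds on [2,2])
  i=3: ✓ (rhs at j=3)
  i=4: ✓ (rhs at j=5; lhs holds on [4,4])
  i=5: ✓ (rhs at j=5)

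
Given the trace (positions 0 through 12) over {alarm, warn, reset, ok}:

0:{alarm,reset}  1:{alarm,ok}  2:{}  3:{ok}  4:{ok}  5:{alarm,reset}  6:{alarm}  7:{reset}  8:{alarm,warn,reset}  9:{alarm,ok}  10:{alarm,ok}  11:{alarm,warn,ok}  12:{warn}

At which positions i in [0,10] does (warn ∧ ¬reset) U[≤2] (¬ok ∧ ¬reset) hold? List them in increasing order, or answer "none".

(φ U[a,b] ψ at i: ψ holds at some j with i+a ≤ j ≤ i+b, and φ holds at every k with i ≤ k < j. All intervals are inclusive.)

2, 6

Evaluate at each i in [0,10]:
  i=0: ✗ (lhs fails at k=0 before rhs at j=2)
  i=1: ✗ (lhs fails at k=1 before rhs at j=2)
  i=2: ✓ (rhs at j=2)
  i=3: ✗ (no rhs in [3,5])
  i=4: ✗ (lhs fails at k=4 before rhs at j=6)
  i=5: ✗ (lhs fails at k=5 before rhs at j=6)
  i=6: ✓ (rhs at j=6)
  i=7: ✗ (no rhs in [7,9])
  i=8: ✗ (no rhs in [8,10])
  i=9: ✗ (no rhs in [9,11])
  i=10: ✗ (lhs fails at k=10 before rhs at j=12)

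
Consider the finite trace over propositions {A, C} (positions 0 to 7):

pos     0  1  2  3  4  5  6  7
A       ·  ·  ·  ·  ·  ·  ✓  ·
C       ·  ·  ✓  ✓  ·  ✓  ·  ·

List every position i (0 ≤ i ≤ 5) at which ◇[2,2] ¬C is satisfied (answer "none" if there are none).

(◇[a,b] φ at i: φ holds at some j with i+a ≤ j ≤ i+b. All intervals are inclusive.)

Evaluate at each i in [0,5]:
  i=0: ✗ (none in [2,2])
  i=1: ✗ (none in [3,3])
  i=2: ✓ (witness j=4)
  i=3: ✗ (none in [5,5])
  i=4: ✓ (witness j=6)
  i=5: ✓ (witness j=7)

2, 4, 5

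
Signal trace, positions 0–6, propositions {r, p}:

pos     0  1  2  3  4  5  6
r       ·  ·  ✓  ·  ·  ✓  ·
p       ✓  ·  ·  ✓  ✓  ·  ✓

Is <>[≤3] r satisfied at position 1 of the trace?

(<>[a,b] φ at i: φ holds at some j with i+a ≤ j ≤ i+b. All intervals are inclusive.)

True

Check r at each j in [1,4]:
  j=1: false
  j=2: true
  j=3: false
  j=4: false
Found at j=2 → formula holds.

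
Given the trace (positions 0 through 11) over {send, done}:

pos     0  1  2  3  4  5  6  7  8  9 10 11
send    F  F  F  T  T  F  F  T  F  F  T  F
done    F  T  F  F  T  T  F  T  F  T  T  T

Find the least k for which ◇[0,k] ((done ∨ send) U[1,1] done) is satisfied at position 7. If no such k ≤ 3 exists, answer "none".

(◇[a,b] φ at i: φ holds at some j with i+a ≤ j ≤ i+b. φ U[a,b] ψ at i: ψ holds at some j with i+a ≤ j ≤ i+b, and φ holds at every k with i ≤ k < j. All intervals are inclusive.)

Scan j = 7,8,… for ((done ∨ send) U[1,1] done):
  j=7: fails
  j=8: fails
  j=9: holds
First hit at j=9, so smallest k = 9-7 = 2.

2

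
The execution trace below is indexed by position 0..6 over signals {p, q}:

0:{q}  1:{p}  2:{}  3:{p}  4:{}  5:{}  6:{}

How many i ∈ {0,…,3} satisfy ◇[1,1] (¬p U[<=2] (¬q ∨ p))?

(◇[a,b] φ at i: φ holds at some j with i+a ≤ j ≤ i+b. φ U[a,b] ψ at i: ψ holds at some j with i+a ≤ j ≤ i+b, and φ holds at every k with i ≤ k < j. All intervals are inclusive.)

4

Evaluate at each i in [0,3]:
  i=0: ✓ (witness j=1)
  i=1: ✓ (witness j=2)
  i=2: ✓ (witness j=3)
  i=3: ✓ (witness j=4)
Positions where it holds: {0, 1, 2, 3} → 4.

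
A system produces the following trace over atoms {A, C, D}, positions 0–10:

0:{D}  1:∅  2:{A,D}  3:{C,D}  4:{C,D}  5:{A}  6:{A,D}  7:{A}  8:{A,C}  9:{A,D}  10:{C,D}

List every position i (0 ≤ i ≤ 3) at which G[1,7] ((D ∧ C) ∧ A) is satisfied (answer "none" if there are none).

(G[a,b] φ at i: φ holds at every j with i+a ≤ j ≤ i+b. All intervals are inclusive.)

none

Evaluate at each i in [0,3]:
  i=0: ✗ (fails at j=1)
  i=1: ✗ (fails at j=2)
  i=2: ✗ (fails at j=3)
  i=3: ✗ (fails at j=4)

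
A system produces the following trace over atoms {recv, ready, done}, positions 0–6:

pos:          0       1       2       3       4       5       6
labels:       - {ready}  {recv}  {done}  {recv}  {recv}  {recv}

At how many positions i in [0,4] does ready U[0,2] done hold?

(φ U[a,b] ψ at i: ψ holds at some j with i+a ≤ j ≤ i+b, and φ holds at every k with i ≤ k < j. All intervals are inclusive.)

1

Evaluate at each i in [0,4]:
  i=0: ✗ (no rhs in [0,2])
  i=1: ✗ (lhs fails at k=2 before rhs at j=3)
  i=2: ✗ (lhs fails at k=2 before rhs at j=3)
  i=3: ✓ (rhs at j=3)
  i=4: ✗ (no rhs in [4,6])
Positions where it holds: {3} → 1.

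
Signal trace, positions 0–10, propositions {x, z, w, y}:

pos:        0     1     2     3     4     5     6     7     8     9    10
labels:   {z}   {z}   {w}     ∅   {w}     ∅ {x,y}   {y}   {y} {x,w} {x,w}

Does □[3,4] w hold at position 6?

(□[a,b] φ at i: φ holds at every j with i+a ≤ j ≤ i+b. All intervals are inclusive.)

Yes

Check w at every j in [9,10]:
  j=9: true
  j=10: true
All positions satisfy it → formula holds.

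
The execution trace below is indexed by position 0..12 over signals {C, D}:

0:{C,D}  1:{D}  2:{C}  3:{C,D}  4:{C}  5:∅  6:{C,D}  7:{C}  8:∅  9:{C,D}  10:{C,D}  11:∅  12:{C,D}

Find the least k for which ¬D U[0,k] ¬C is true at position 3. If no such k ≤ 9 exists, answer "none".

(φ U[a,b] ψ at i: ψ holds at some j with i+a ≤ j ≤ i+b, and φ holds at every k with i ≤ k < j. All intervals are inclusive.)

none

Need earliest j ≥ 3 with ¬C, and ¬D at every k in [3,j-1].
  j=3: rhs fails.
  j=4: rhs fails.
  j=5: rhs holds but lhs fails at k=3.
  j=6: rhs fails.
  j=7: rhs fails.
  j=8: rhs holds but lhs fails at k=3.
  j=9: rhs fails.
  j=10: rhs fails.
  j=11: rhs holds but lhs fails at k=3.
  j=12: rhs fails.
No witness within the range → none.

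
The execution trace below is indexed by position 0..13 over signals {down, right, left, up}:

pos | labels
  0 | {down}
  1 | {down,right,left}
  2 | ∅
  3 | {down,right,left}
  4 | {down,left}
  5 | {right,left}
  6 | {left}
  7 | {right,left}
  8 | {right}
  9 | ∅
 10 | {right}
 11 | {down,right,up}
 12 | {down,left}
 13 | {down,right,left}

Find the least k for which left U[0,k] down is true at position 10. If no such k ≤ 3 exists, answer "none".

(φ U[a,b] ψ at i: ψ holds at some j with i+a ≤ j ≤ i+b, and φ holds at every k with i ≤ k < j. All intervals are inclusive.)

Need earliest j ≥ 10 with down, and left at every k in [10,j-1].
  j=10: rhs fails.
  j=11: rhs holds but lhs fails at k=10.
  j=12: rhs holds but lhs fails at k=10.
  j=13: rhs holds but lhs fails at k=10.
No witness within the range → none.

none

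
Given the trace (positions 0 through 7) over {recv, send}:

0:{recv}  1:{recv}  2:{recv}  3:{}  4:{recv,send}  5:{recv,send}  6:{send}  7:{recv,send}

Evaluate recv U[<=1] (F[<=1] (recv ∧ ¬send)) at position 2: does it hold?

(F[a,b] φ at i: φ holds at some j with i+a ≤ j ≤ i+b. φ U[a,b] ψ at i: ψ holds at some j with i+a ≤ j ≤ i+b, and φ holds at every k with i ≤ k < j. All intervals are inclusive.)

Need some j in [2,3] with F[<=1] (recv ∧ ¬send), and recv at every k in [2,j-1].
  j=2: F[<=1] (recv ∧ ¬send) holds; no prefix to check → satisfied.

Holds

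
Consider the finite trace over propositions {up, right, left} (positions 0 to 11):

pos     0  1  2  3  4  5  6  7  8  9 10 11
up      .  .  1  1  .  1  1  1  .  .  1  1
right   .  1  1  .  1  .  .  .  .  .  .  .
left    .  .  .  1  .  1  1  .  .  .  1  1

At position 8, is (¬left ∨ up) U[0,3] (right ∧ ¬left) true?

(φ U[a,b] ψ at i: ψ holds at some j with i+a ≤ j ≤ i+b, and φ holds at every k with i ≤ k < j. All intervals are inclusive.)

Need some j in [8,11] with (right ∧ ¬left), and (¬left ∨ up) at every k in [8,j-1].
  j=8: (right ∧ ¬left) false.
  j=9: (right ∧ ¬left) false.
  j=10: (right ∧ ¬left) false.
  j=11: (right ∧ ¬left) false.
No j in the window works → until fails.

No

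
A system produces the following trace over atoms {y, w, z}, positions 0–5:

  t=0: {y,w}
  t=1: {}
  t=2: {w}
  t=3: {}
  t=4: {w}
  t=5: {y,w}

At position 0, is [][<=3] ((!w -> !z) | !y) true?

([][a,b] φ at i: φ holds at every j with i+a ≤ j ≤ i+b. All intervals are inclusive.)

Check ((!w -> !z) | !y) at every j in [0,3]:
  j=0: true
  j=1: true
  j=2: true
  j=3: true
All positions satisfy it → formula holds.

True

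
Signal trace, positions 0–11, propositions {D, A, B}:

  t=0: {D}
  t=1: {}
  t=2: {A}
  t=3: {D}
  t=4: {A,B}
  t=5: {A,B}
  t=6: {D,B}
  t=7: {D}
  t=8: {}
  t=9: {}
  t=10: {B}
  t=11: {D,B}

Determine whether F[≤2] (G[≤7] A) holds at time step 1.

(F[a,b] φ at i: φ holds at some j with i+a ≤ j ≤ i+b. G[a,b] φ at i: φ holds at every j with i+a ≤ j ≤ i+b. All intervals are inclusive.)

Check G[≤7] A at each j in [1,3]:
  j=1: fails at 1
  j=2: fails at 3
  j=3: fails at 3
No position in the window satisfies it → formula fails.

Does not hold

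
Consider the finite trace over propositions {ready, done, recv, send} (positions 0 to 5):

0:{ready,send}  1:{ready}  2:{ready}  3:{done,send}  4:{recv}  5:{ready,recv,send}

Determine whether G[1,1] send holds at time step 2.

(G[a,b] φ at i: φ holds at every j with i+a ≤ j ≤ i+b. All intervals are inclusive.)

Check send at every j in [3,3]:
  j=3: true
All positions satisfy it → formula holds.

Yes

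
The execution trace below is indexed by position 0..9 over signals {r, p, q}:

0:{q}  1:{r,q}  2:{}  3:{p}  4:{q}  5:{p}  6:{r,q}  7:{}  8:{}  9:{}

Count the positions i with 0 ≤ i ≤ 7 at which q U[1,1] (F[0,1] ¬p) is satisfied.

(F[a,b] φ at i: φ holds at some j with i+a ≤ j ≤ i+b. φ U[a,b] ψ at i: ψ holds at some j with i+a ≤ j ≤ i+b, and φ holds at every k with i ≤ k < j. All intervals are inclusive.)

Evaluate at each i in [0,7]:
  i=0: ✓ (rhs at j=1; lhs holds on [0,0])
  i=1: ✓ (rhs at j=2; lhs holds on [1,1])
  i=2: ✗ (lhs fails at k=2 before rhs at j=3)
  i=3: ✗ (lhs fails at k=3 before rhs at j=4)
  i=4: ✓ (rhs at j=5; lhs holds on [4,4])
  i=5: ✗ (lhs fails at k=5 before rhs at j=6)
  i=6: ✓ (rhs at j=7; lhs holds on [6,6])
  i=7: ✗ (lhs fails at k=7 before rhs at j=8)
Positions where it holds: {0, 1, 4, 6} → 4.

4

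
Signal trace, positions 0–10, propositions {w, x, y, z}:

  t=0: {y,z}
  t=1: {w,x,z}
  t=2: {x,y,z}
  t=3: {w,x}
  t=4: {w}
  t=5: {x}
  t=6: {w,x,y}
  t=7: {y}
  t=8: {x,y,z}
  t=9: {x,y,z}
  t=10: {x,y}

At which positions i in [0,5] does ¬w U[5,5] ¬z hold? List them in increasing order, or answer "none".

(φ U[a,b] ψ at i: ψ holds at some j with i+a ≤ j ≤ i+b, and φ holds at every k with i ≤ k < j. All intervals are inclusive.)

Evaluate at each i in [0,5]:
  i=0: ✗ (lhs fails at k=1 before rhs at j=5)
  i=1: ✗ (lhs fails at k=1 before rhs at j=6)
  i=2: ✗ (lhs fails at k=3 before rhs at j=7)
  i=3: ✗ (no rhs in [8,8])
  i=4: ✗ (no rhs in [9,9])
  i=5: ✗ (lhs fails at k=6 before rhs at j=10)

none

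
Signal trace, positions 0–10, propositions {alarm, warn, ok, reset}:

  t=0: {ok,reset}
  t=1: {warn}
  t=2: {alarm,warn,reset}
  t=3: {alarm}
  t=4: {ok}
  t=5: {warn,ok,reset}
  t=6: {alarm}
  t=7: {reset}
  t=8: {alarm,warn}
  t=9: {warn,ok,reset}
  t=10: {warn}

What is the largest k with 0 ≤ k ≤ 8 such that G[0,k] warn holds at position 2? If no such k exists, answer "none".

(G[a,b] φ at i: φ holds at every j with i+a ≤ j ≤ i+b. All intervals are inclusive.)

warn must hold from j=2 onward; find where it first fails.
  j=2: holds
  j=3: fails
Holds on [2,2], so largest k = 0.

0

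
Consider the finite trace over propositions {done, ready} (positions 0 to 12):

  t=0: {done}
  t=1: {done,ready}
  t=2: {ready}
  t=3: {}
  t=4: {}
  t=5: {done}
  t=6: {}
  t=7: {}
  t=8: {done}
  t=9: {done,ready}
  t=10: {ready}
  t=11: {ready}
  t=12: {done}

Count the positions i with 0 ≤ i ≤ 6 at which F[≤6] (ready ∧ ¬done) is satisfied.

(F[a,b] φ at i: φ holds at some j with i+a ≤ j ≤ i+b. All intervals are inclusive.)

Evaluate at each i in [0,6]:
  i=0: ✓ (witness j=2)
  i=1: ✓ (witness j=2)
  i=2: ✓ (witness j=2)
  i=3: ✗ (none in [3,9])
  i=4: ✓ (witness j=10)
  i=5: ✓ (witness j=10)
  i=6: ✓ (witness j=10)
Positions where it holds: {0, 1, 2, 4, 5, 6} → 6.

6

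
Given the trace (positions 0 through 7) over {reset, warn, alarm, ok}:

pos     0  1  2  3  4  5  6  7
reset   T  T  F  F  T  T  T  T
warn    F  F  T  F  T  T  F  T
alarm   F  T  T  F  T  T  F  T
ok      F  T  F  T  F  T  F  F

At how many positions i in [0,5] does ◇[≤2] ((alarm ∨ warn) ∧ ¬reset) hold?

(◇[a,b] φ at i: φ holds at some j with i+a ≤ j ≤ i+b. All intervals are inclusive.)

3

Evaluate at each i in [0,5]:
  i=0: ✓ (witness j=2)
  i=1: ✓ (witness j=2)
  i=2: ✓ (witness j=2)
  i=3: ✗ (none in [3,5])
  i=4: ✗ (none in [4,6])
  i=5: ✗ (none in [5,7])
Positions where it holds: {0, 1, 2} → 3.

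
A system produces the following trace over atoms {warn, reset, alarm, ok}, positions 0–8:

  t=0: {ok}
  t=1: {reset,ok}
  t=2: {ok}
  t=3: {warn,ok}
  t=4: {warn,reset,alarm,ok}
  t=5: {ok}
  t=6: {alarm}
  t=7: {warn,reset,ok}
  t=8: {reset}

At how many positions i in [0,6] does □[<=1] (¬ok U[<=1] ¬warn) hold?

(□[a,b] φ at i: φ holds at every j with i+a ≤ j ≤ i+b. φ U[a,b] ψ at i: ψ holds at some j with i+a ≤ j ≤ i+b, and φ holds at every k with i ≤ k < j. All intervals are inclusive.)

3

Evaluate at each i in [0,6]:
  i=0: ✓ (all of [0,1])
  i=1: ✓ (all of [1,2])
  i=2: ✗ (fails at j=3)
  i=3: ✗ (fails at j=3)
  i=4: ✗ (fails at j=4)
  i=5: ✓ (all of [5,6])
  i=6: ✗ (fails at j=7)
Positions where it holds: {0, 1, 5} → 3.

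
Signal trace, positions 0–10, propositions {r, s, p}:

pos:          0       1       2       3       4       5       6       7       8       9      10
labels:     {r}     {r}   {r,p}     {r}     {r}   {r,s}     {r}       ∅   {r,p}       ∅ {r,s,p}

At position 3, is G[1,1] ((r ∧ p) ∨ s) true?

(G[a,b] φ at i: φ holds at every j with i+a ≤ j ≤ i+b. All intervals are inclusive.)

Check ((r ∧ p) ∨ s) at every j in [4,4]:
  j=4: false
Fails at j=4 → formula fails.

No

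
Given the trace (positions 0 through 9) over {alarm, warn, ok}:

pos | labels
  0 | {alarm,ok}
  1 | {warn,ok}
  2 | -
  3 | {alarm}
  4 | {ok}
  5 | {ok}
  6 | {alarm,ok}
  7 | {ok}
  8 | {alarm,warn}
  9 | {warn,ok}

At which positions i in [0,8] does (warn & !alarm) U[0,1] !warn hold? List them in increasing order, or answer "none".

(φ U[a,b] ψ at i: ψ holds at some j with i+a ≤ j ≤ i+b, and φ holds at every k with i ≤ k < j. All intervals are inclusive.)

0, 1, 2, 3, 4, 5, 6, 7

Evaluate at each i in [0,8]:
  i=0: ✓ (rhs at j=0)
  i=1: ✓ (rhs at j=2; lhs holds on [1,1])
  i=2: ✓ (rhs at j=2)
  i=3: ✓ (rhs at j=3)
  i=4: ✓ (rhs at j=4)
  i=5: ✓ (rhs at j=5)
  i=6: ✓ (rhs at j=6)
  i=7: ✓ (rhs at j=7)
  i=8: ✗ (no rhs in [8,9])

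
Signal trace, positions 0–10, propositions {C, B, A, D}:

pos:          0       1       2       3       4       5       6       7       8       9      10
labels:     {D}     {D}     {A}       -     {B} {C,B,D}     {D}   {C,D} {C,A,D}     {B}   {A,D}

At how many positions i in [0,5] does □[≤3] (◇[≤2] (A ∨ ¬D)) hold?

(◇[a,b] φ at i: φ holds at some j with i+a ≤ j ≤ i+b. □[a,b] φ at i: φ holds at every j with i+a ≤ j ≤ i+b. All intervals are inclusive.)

2

Evaluate at each i in [0,5]:
  i=0: ✓ (all of [0,3])
  i=1: ✓ (all of [1,4])
  i=2: ✗ (fails at j=5)
  i=3: ✗ (fails at j=5)
  i=4: ✗ (fails at j=5)
  i=5: ✗ (fails at j=5)
Positions where it holds: {0, 1} → 2.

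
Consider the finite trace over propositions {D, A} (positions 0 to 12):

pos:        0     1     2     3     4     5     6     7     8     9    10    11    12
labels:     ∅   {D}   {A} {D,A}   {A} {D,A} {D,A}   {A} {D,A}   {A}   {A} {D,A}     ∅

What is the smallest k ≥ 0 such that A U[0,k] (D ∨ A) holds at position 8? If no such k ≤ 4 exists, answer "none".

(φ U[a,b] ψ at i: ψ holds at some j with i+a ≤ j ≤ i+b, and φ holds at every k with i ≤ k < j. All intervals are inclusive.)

0

Need earliest j ≥ 8 with (D ∨ A), and A at every k in [8,j-1].
  j=8: rhs holds (empty prefix). k = 0.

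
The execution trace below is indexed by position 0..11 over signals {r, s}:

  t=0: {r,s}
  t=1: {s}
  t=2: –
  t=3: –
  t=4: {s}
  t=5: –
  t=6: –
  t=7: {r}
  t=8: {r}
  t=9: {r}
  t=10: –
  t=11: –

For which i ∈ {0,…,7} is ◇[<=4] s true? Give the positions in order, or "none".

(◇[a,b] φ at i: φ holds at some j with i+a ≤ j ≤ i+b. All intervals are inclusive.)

Evaluate at each i in [0,7]:
  i=0: ✓ (witness j=0)
  i=1: ✓ (witness j=1)
  i=2: ✓ (witness j=4)
  i=3: ✓ (witness j=4)
  i=4: ✓ (witness j=4)
  i=5: ✗ (none in [5,9])
  i=6: ✗ (none in [6,10])
  i=7: ✗ (none in [7,11])

0, 1, 2, 3, 4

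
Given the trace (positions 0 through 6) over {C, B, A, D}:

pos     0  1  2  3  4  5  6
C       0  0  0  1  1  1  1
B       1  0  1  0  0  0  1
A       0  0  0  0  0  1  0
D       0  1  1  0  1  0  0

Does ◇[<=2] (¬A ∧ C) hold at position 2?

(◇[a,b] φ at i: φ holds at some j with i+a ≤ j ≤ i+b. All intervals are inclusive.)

Check (¬A ∧ C) at each j in [2,4]:
  j=2: false
  j=3: true
  j=4: true
Found at j=3 → formula holds.

Yes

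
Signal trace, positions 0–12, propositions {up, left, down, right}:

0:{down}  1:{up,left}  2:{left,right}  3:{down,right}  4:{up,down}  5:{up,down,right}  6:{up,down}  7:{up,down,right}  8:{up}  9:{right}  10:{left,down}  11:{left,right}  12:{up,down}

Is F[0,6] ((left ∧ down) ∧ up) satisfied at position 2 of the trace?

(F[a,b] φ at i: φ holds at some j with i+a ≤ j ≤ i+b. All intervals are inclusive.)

Does not hold

Check ((left ∧ down) ∧ up) at each j in [2,8]:
  j=2: false
  j=3: false
  j=4: false
  j=5: false
  j=6: false
  j=7: false
  j=8: false
No position in the window satisfies it → formula fails.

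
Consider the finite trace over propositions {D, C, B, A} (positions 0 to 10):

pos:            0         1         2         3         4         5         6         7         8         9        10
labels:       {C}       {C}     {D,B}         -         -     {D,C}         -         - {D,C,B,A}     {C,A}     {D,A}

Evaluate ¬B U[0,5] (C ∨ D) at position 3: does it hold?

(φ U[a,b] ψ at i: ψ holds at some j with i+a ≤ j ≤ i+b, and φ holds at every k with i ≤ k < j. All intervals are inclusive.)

Holds

Need some j in [3,8] with (C ∨ D), and ¬B at every k in [3,j-1].
  j=3: (C ∨ D) false.
  j=4: (C ∨ D) false.
  j=5: (C ∨ D) holds; ¬B holds at every k in [3,4] → satisfied.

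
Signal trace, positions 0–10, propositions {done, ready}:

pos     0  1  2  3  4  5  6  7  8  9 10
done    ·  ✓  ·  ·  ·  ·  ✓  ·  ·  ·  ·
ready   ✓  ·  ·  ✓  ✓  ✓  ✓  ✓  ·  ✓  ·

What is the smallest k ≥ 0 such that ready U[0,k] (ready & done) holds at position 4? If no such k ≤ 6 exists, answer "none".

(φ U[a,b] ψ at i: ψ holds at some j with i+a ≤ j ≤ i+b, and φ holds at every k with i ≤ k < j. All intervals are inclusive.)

Need earliest j ≥ 4 with (ready & done), and ready at every k in [4,j-1].
  j=4: rhs fails.
  j=5: rhs fails.
  j=6: rhs holds; lhs holds on [4,5]. k = 2.

2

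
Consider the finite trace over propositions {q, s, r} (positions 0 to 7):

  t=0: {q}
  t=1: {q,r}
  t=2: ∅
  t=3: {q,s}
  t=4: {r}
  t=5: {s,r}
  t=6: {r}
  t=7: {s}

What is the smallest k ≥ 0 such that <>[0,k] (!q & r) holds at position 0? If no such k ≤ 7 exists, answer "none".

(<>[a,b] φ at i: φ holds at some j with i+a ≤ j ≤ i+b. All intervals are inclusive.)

Scan j = 0,1,… for (!q & r):
  j=0: fails
  j=1: fails
  j=2: fails
  j=3: fails
  j=4: holds
First hit at j=4, so smallest k = 4-0 = 4.

4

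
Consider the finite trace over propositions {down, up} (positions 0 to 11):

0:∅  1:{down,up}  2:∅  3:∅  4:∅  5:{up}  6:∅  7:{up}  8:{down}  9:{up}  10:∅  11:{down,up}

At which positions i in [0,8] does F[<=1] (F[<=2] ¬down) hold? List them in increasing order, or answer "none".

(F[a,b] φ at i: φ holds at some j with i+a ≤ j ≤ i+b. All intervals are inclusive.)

0, 1, 2, 3, 4, 5, 6, 7, 8

Evaluate at each i in [0,8]:
  i=0: ✓ (witness j=0)
  i=1: ✓ (witness j=1)
  i=2: ✓ (witness j=2)
  i=3: ✓ (witness j=3)
  i=4: ✓ (witness j=4)
  i=5: ✓ (witness j=5)
  i=6: ✓ (witness j=6)
  i=7: ✓ (witness j=7)
  i=8: ✓ (witness j=8)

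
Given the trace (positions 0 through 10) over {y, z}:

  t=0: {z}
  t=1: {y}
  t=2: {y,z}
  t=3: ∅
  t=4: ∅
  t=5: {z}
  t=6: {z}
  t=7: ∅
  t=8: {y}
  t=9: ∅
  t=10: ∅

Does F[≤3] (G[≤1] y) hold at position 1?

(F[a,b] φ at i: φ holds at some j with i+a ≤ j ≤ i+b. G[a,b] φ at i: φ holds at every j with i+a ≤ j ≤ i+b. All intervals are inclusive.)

Check G[≤1] y at each j in [1,4]:
  j=1: holds on [1,2]
  j=2: fails at 3
  j=3: fails at 3
  j=4: fails at 4
Found at j=1 → formula holds.

Holds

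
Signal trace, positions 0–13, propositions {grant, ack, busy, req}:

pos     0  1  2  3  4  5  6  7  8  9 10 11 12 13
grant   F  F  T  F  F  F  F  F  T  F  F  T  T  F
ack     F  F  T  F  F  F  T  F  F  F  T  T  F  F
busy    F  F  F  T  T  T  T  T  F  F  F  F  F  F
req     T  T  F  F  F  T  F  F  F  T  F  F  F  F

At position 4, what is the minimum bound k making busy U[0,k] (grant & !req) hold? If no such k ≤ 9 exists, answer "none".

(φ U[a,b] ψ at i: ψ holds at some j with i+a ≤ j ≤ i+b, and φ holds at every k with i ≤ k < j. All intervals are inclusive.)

Need earliest j ≥ 4 with (grant & !req), and busy at every k in [4,j-1].
  j=4: rhs fails.
  j=5: rhs fails.
  j=6: rhs fails.
  j=7: rhs fails.
  j=8: rhs holds; lhs holds on [4,7]. k = 4.

4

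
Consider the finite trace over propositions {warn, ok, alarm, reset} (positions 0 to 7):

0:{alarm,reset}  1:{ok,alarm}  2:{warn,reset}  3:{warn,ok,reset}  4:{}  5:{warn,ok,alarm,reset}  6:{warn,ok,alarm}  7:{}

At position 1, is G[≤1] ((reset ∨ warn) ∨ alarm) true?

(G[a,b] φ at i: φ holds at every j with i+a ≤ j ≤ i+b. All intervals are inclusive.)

Yes

Check ((reset ∨ warn) ∨ alarm) at every j in [1,2]:
  j=1: true
  j=2: true
All positions satisfy it → formula holds.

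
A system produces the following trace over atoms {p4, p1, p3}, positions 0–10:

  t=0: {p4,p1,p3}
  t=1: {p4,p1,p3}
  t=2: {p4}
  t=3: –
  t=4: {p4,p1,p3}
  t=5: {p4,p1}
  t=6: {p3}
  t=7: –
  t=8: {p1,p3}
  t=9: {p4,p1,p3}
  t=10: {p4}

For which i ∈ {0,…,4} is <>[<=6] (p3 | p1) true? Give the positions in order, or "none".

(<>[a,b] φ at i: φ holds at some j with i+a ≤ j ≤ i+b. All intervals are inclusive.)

0, 1, 2, 3, 4

Evaluate at each i in [0,4]:
  i=0: ✓ (witness j=0)
  i=1: ✓ (witness j=1)
  i=2: ✓ (witness j=4)
  i=3: ✓ (witness j=4)
  i=4: ✓ (witness j=4)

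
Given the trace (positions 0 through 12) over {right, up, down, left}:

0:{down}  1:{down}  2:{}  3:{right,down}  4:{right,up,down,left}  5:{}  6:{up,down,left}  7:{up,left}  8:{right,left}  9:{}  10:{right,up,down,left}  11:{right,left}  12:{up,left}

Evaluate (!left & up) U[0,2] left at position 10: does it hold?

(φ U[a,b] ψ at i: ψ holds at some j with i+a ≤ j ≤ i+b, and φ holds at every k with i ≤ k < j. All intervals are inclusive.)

Need some j in [10,12] with left, and (!left & up) at every k in [10,j-1].
  j=10: left holds; no prefix to check → satisfied.

Holds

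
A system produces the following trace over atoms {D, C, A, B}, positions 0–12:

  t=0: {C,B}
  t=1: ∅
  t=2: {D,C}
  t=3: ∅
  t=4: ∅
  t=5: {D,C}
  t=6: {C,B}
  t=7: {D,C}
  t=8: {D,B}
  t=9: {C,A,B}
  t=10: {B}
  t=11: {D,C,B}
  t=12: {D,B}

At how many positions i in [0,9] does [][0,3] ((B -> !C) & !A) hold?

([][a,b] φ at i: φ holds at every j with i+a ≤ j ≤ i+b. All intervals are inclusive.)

2

Evaluate at each i in [0,9]:
  i=0: ✗ (fails at j=0)
  i=1: ✓ (all of [1,4])
  i=2: ✓ (all of [2,5])
  i=3: ✗ (fails at j=6)
  i=4: ✗ (fails at j=6)
  i=5: ✗ (fails at j=6)
  i=6: ✗ (fails at j=6)
  i=7: ✗ (fails at j=9)
  i=8: ✗ (fails at j=9)
  i=9: ✗ (fails at j=9)
Positions where it holds: {1, 2} → 2.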